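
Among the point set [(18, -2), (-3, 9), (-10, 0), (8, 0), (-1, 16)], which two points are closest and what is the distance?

Computing all pairwise distances among 5 points:

d((18, -2), (-3, 9)) = 23.7065
d((18, -2), (-10, 0)) = 28.0713
d((18, -2), (8, 0)) = 10.198
d((18, -2), (-1, 16)) = 26.1725
d((-3, 9), (-10, 0)) = 11.4018
d((-3, 9), (8, 0)) = 14.2127
d((-3, 9), (-1, 16)) = 7.2801 <-- minimum
d((-10, 0), (8, 0)) = 18.0
d((-10, 0), (-1, 16)) = 18.3576
d((8, 0), (-1, 16)) = 18.3576

Closest pair: (-3, 9) and (-1, 16) with distance 7.2801

The closest pair is (-3, 9) and (-1, 16) with Euclidean distance 7.2801. For 5 points, brute-force pairwise comparison is shown above. For large n, the divide-and-conquer algorithm (sort by x, recurse on halves, check the dividing strip) achieves O(n log n).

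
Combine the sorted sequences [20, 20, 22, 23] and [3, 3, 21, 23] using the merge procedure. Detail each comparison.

Merging process:

Compare 20 vs 3: take 3 from right. Merged: [3]
Compare 20 vs 3: take 3 from right. Merged: [3, 3]
Compare 20 vs 21: take 20 from left. Merged: [3, 3, 20]
Compare 20 vs 21: take 20 from left. Merged: [3, 3, 20, 20]
Compare 22 vs 21: take 21 from right. Merged: [3, 3, 20, 20, 21]
Compare 22 vs 23: take 22 from left. Merged: [3, 3, 20, 20, 21, 22]
Compare 23 vs 23: take 23 from left. Merged: [3, 3, 20, 20, 21, 22, 23]
Append remaining from right: [23]. Merged: [3, 3, 20, 20, 21, 22, 23, 23]

Final merged array: [3, 3, 20, 20, 21, 22, 23, 23]
Total comparisons: 7

The merged array is [3, 3, 20, 20, 21, 22, 23, 23], requiring 7 comparisons. The merge step runs in O(n) time where n is the total number of elements.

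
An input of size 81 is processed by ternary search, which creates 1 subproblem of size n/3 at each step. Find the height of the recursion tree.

For divide and conquer with division factor 3:

Problem sizes at each level:
Level 0: 81
Level 1: 27
Level 2: 9
Level 3: 3
Level 4: 1

The root is level 0 and the size-1 base case is level 4 (the tree spans levels 0 through 4, i.e. 5 levels counting the root), so the depth is the number of divisions: log_3(81) = 4

The recursion tree depth is log_3(81) = 4. At each level, the problem size is divided by 3, so it takes 4 divisions to reduce to a base case of size 1. The algorithm makes 1 recursive call at each level.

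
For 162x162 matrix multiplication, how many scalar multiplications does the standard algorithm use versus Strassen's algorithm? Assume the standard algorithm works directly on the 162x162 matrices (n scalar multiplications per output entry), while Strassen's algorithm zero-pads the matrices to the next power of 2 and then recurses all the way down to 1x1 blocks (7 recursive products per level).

Matrix multiplication for 162x162 matrices:

Strassen's algorithm requires power-of-2 dimensions. Pad 162x162 to 256x256 (next power of 2).

Standard algorithm: 162^3 = 4251528 multiplications
Strassen's algorithm: 7^(log2(256)) = 7^8 = 5764801 multiplications
Difference: 4251528 - 5764801 = -1513273 (Strassen uses MORE here due to padding overhead — for small or just-over-power-of-2 n, padding can outweigh the per-level savings)

Standard: 4251528 multiplications (162^3). Strassen: 5764801 multiplications (7^8, after padding to 256x256). Strassen reduces 8 recursive multiplications to 7 at each level.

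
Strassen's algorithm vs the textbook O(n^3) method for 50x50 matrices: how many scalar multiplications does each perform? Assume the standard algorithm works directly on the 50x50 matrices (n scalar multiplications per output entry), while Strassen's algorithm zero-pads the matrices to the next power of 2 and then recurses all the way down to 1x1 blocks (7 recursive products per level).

Matrix multiplication for 50x50 matrices:

Strassen's algorithm requires power-of-2 dimensions. Pad 50x50 to 64x64 (next power of 2).

Standard algorithm: 50^3 = 125000 multiplications
Strassen's algorithm: 7^(log2(64)) = 7^6 = 117649 multiplications
Savings: 125000 - 117649 = 7351 multiplications

Standard: 125000 multiplications (50^3). Strassen: 117649 multiplications (7^6, after padding to 64x64). Strassen reduces 8 recursive multiplications to 7 at each level.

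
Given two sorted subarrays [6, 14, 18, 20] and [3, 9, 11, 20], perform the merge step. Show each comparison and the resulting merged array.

Merging process:

Compare 6 vs 3: take 3 from right. Merged: [3]
Compare 6 vs 9: take 6 from left. Merged: [3, 6]
Compare 14 vs 9: take 9 from right. Merged: [3, 6, 9]
Compare 14 vs 11: take 11 from right. Merged: [3, 6, 9, 11]
Compare 14 vs 20: take 14 from left. Merged: [3, 6, 9, 11, 14]
Compare 18 vs 20: take 18 from left. Merged: [3, 6, 9, 11, 14, 18]
Compare 20 vs 20: take 20 from left. Merged: [3, 6, 9, 11, 14, 18, 20]
Append remaining from right: [20]. Merged: [3, 6, 9, 11, 14, 18, 20, 20]

Final merged array: [3, 6, 9, 11, 14, 18, 20, 20]
Total comparisons: 7

The merged array is [3, 6, 9, 11, 14, 18, 20, 20], requiring 7 comparisons. The merge step runs in O(n) time where n is the total number of elements.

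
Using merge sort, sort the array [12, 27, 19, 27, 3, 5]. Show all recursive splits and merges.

Merge sort trace:

Split: [12, 27, 19, 27, 3, 5] -> [12, 27, 19] and [27, 3, 5]
  Split: [12, 27, 19] -> [12] and [27, 19]
    Split: [27, 19] -> [27] and [19]
    Merge: [27] + [19] -> [19, 27]
  Merge: [12] + [19, 27] -> [12, 19, 27]
  Split: [27, 3, 5] -> [27] and [3, 5]
    Split: [3, 5] -> [3] and [5]
    Merge: [3] + [5] -> [3, 5]
  Merge: [27] + [3, 5] -> [3, 5, 27]
Merge: [12, 19, 27] + [3, 5, 27] -> [3, 5, 12, 19, 27, 27]

Final sorted array: [3, 5, 12, 19, 27, 27]

The merge sort proceeds by recursively splitting the array and merging sorted halves.
After all merges, the sorted array is [3, 5, 12, 19, 27, 27].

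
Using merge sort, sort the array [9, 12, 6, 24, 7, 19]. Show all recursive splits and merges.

Merge sort trace:

Split: [9, 12, 6, 24, 7, 19] -> [9, 12, 6] and [24, 7, 19]
  Split: [9, 12, 6] -> [9] and [12, 6]
    Split: [12, 6] -> [12] and [6]
    Merge: [12] + [6] -> [6, 12]
  Merge: [9] + [6, 12] -> [6, 9, 12]
  Split: [24, 7, 19] -> [24] and [7, 19]
    Split: [7, 19] -> [7] and [19]
    Merge: [7] + [19] -> [7, 19]
  Merge: [24] + [7, 19] -> [7, 19, 24]
Merge: [6, 9, 12] + [7, 19, 24] -> [6, 7, 9, 12, 19, 24]

Final sorted array: [6, 7, 9, 12, 19, 24]

The merge sort proceeds by recursively splitting the array and merging sorted halves.
After all merges, the sorted array is [6, 7, 9, 12, 19, 24].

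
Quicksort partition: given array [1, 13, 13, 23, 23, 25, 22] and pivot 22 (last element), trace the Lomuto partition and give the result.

Lomuto partition with pivot = 22:

Initial array: [1, 13, 13, 23, 23, 25, 22]

arr[0]=1 <= 22: swap with position 0, array becomes [1, 13, 13, 23, 23, 25, 22]
arr[1]=13 <= 22: swap with position 1, array becomes [1, 13, 13, 23, 23, 25, 22]
arr[2]=13 <= 22: swap with position 2, array becomes [1, 13, 13, 23, 23, 25, 22]
arr[3]=23 > 22: no swap
arr[4]=23 > 22: no swap
arr[5]=25 > 22: no swap

Place pivot at position 3: [1, 13, 13, 22, 23, 25, 23]
Pivot position: 3

After partitioning with pivot 22, the array becomes [1, 13, 13, 22, 23, 25, 23]. The pivot is placed at index 3. All elements to the left of the pivot are <= 22, and all elements to the right are > 22.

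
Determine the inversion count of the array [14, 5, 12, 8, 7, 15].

Finding inversions in [14, 5, 12, 8, 7, 15]:

(0, 1): arr[0]=14 > arr[1]=5
(0, 2): arr[0]=14 > arr[2]=12
(0, 3): arr[0]=14 > arr[3]=8
(0, 4): arr[0]=14 > arr[4]=7
(2, 3): arr[2]=12 > arr[3]=8
(2, 4): arr[2]=12 > arr[4]=7
(3, 4): arr[3]=8 > arr[4]=7

Total inversions: 7

The array has 7 inversion(s): (0,1), (0,2), (0,3), (0,4), (2,3), (2,4), (3,4). Each pair (i,j) satisfies i < j and arr[i] > arr[j].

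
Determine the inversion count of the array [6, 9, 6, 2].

Finding inversions in [6, 9, 6, 2]:

(0, 3): arr[0]=6 > arr[3]=2
(1, 2): arr[1]=9 > arr[2]=6
(1, 3): arr[1]=9 > arr[3]=2
(2, 3): arr[2]=6 > arr[3]=2

Total inversions: 4

The array has 4 inversion(s): (0,3), (1,2), (1,3), (2,3). Each pair (i,j) satisfies i < j and arr[i] > arr[j].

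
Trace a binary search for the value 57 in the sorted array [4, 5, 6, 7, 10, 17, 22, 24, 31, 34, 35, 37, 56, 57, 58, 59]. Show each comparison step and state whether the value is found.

Binary search for 57 in [4, 5, 6, 7, 10, 17, 22, 24, 31, 34, 35, 37, 56, 57, 58, 59]:

lo=0, hi=15, mid=7, arr[mid]=24 -> 24 < 57, search right half
lo=8, hi=15, mid=11, arr[mid]=37 -> 37 < 57, search right half
lo=12, hi=15, mid=13, arr[mid]=57 -> Found target at index 13!

Binary search finds 57 at index 13 after 3 comparisons. The search repeatedly halves the search space by comparing with the middle element.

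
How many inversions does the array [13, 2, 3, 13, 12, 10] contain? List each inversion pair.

Finding inversions in [13, 2, 3, 13, 12, 10]:

(0, 1): arr[0]=13 > arr[1]=2
(0, 2): arr[0]=13 > arr[2]=3
(0, 4): arr[0]=13 > arr[4]=12
(0, 5): arr[0]=13 > arr[5]=10
(3, 4): arr[3]=13 > arr[4]=12
(3, 5): arr[3]=13 > arr[5]=10
(4, 5): arr[4]=12 > arr[5]=10

Total inversions: 7

The array has 7 inversion(s): (0,1), (0,2), (0,4), (0,5), (3,4), (3,5), (4,5). Each pair (i,j) satisfies i < j and arr[i] > arr[j].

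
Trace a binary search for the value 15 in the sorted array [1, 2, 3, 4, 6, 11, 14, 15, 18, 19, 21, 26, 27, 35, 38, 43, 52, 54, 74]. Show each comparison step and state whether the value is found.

Binary search for 15 in [1, 2, 3, 4, 6, 11, 14, 15, 18, 19, 21, 26, 27, 35, 38, 43, 52, 54, 74]:

lo=0, hi=18, mid=9, arr[mid]=19 -> 19 > 15, search left half
lo=0, hi=8, mid=4, arr[mid]=6 -> 6 < 15, search right half
lo=5, hi=8, mid=6, arr[mid]=14 -> 14 < 15, search right half
lo=7, hi=8, mid=7, arr[mid]=15 -> Found target at index 7!

Binary search finds 15 at index 7 after 4 comparisons. The search repeatedly halves the search space by comparing with the middle element.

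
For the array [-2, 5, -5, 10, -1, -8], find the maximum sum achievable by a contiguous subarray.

Using Kadane's algorithm on [-2, 5, -5, 10, -1, -8]:

Scanning through the array:
Position 1 (value 5): max_ending_here = 5, max_so_far = 5
Position 2 (value -5): max_ending_here = 0, max_so_far = 5
Position 3 (value 10): max_ending_here = 10, max_so_far = 10
Position 4 (value -1): max_ending_here = 9, max_so_far = 10
Position 5 (value -8): max_ending_here = 1, max_so_far = 10

Maximum subarray: [5, -5, 10]
Maximum sum: 10

The maximum subarray is [5, -5, 10] with sum 10. This subarray runs from index 1 to index 3.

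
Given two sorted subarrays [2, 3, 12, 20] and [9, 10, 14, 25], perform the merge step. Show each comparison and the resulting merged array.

Merging process:

Compare 2 vs 9: take 2 from left. Merged: [2]
Compare 3 vs 9: take 3 from left. Merged: [2, 3]
Compare 12 vs 9: take 9 from right. Merged: [2, 3, 9]
Compare 12 vs 10: take 10 from right. Merged: [2, 3, 9, 10]
Compare 12 vs 14: take 12 from left. Merged: [2, 3, 9, 10, 12]
Compare 20 vs 14: take 14 from right. Merged: [2, 3, 9, 10, 12, 14]
Compare 20 vs 25: take 20 from left. Merged: [2, 3, 9, 10, 12, 14, 20]
Append remaining from right: [25]. Merged: [2, 3, 9, 10, 12, 14, 20, 25]

Final merged array: [2, 3, 9, 10, 12, 14, 20, 25]
Total comparisons: 7

The merged array is [2, 3, 9, 10, 12, 14, 20, 25], requiring 7 comparisons. The merge step runs in O(n) time where n is the total number of elements.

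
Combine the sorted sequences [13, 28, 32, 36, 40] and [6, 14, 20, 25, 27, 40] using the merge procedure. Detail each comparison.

Merging process:

Compare 13 vs 6: take 6 from right. Merged: [6]
Compare 13 vs 14: take 13 from left. Merged: [6, 13]
Compare 28 vs 14: take 14 from right. Merged: [6, 13, 14]
Compare 28 vs 20: take 20 from right. Merged: [6, 13, 14, 20]
Compare 28 vs 25: take 25 from right. Merged: [6, 13, 14, 20, 25]
Compare 28 vs 27: take 27 from right. Merged: [6, 13, 14, 20, 25, 27]
Compare 28 vs 40: take 28 from left. Merged: [6, 13, 14, 20, 25, 27, 28]
Compare 32 vs 40: take 32 from left. Merged: [6, 13, 14, 20, 25, 27, 28, 32]
Compare 36 vs 40: take 36 from left. Merged: [6, 13, 14, 20, 25, 27, 28, 32, 36]
Compare 40 vs 40: take 40 from left. Merged: [6, 13, 14, 20, 25, 27, 28, 32, 36, 40]
Append remaining from right: [40]. Merged: [6, 13, 14, 20, 25, 27, 28, 32, 36, 40, 40]

Final merged array: [6, 13, 14, 20, 25, 27, 28, 32, 36, 40, 40]
Total comparisons: 10

The merged array is [6, 13, 14, 20, 25, 27, 28, 32, 36, 40, 40], requiring 10 comparisons. The merge step runs in O(n) time where n is the total number of elements.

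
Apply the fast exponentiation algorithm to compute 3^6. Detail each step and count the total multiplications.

Computing 3^6 by squaring (build up from 3^1; each line after the first costs one multiplication):

3^1 = 3
3^2 = (3^1)^2 = 3^2 = 9
3^3 = 3 * 3^2 = 3 * 9 = 27
3^6 = (3^3)^2 = 27^2 = 729

Result: 729
Multiplications needed: 3 (3 lines after 3^1)

3^6 = 729. Using exponentiation by squaring, this requires 3 multiplications. The key idea: if the exponent is even, square the half-power; if odd, multiply by the base once.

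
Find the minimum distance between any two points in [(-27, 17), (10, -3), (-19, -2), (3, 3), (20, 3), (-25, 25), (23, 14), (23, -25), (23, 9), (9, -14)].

Computing all pairwise distances among 10 points:

d((-27, 17), (10, -3)) = 42.0595
d((-27, 17), (-19, -2)) = 20.6155
d((-27, 17), (3, 3)) = 33.1059
d((-27, 17), (20, 3)) = 49.0408
d((-27, 17), (-25, 25)) = 8.2462
d((-27, 17), (23, 14)) = 50.0899
d((-27, 17), (23, -25)) = 65.2993
d((-27, 17), (23, 9)) = 50.636
d((-27, 17), (9, -14)) = 47.5079
d((10, -3), (-19, -2)) = 29.0172
d((10, -3), (3, 3)) = 9.2195
d((10, -3), (20, 3)) = 11.6619
d((10, -3), (-25, 25)) = 44.8219
d((10, -3), (23, 14)) = 21.4009
d((10, -3), (23, -25)) = 25.5539
d((10, -3), (23, 9)) = 17.6918
d((10, -3), (9, -14)) = 11.0454
d((-19, -2), (3, 3)) = 22.561
d((-19, -2), (20, 3)) = 39.3192
d((-19, -2), (-25, 25)) = 27.6586
d((-19, -2), (23, 14)) = 44.9444
d((-19, -2), (23, -25)) = 47.8853
d((-19, -2), (23, 9)) = 43.4166
d((-19, -2), (9, -14)) = 30.4631
d((3, 3), (20, 3)) = 17.0
d((3, 3), (-25, 25)) = 35.609
d((3, 3), (23, 14)) = 22.8254
d((3, 3), (23, -25)) = 34.4093
d((3, 3), (23, 9)) = 20.8806
d((3, 3), (9, -14)) = 18.0278
d((20, 3), (-25, 25)) = 50.0899
d((20, 3), (23, 14)) = 11.4018
d((20, 3), (23, -25)) = 28.1603
d((20, 3), (23, 9)) = 6.7082
d((20, 3), (9, -14)) = 20.2485
d((-25, 25), (23, 14)) = 49.2443
d((-25, 25), (23, -25)) = 69.3109
d((-25, 25), (23, 9)) = 50.5964
d((-25, 25), (9, -14)) = 51.7397
d((23, 14), (23, -25)) = 39.0
d((23, 14), (23, 9)) = 5.0 <-- minimum
d((23, 14), (9, -14)) = 31.305
d((23, -25), (23, 9)) = 34.0
d((23, -25), (9, -14)) = 17.8045
d((23, 9), (9, -14)) = 26.9258

Closest pair: (23, 14) and (23, 9) with distance 5.0

The closest pair is (23, 14) and (23, 9) with Euclidean distance 5.0. For 10 points, brute-force pairwise comparison is shown above. For large n, the divide-and-conquer algorithm (sort by x, recurse on halves, check the dividing strip) achieves O(n log n).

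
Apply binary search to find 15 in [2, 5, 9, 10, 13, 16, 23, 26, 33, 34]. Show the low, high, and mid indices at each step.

Binary search for 15 in [2, 5, 9, 10, 13, 16, 23, 26, 33, 34]:

lo=0, hi=9, mid=4, arr[mid]=13 -> 13 < 15, search right half
lo=5, hi=9, mid=7, arr[mid]=26 -> 26 > 15, search left half
lo=5, hi=6, mid=5, arr[mid]=16 -> 16 > 15, search left half
lo=5 > hi=4, target 15 not found

Binary search determines that 15 is not in the array after 3 comparisons. The search space was exhausted without finding the target.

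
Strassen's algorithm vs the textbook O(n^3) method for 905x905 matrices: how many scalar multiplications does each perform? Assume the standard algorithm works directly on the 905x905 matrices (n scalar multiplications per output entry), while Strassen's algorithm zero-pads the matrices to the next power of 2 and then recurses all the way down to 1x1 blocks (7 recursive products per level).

Matrix multiplication for 905x905 matrices:

Strassen's algorithm requires power-of-2 dimensions. Pad 905x905 to 1024x1024 (next power of 2).

Standard algorithm: 905^3 = 741217625 multiplications
Strassen's algorithm: 7^(log2(1024)) = 7^10 = 282475249 multiplications
Savings: 741217625 - 282475249 = 458742376 multiplications

Standard: 741217625 multiplications (905^3). Strassen: 282475249 multiplications (7^10, after padding to 1024x1024). Strassen reduces 8 recursive multiplications to 7 at each level.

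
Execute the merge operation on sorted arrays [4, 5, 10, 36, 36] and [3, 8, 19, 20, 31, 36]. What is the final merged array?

Merging process:

Compare 4 vs 3: take 3 from right. Merged: [3]
Compare 4 vs 8: take 4 from left. Merged: [3, 4]
Compare 5 vs 8: take 5 from left. Merged: [3, 4, 5]
Compare 10 vs 8: take 8 from right. Merged: [3, 4, 5, 8]
Compare 10 vs 19: take 10 from left. Merged: [3, 4, 5, 8, 10]
Compare 36 vs 19: take 19 from right. Merged: [3, 4, 5, 8, 10, 19]
Compare 36 vs 20: take 20 from right. Merged: [3, 4, 5, 8, 10, 19, 20]
Compare 36 vs 31: take 31 from right. Merged: [3, 4, 5, 8, 10, 19, 20, 31]
Compare 36 vs 36: take 36 from left. Merged: [3, 4, 5, 8, 10, 19, 20, 31, 36]
Compare 36 vs 36: take 36 from left. Merged: [3, 4, 5, 8, 10, 19, 20, 31, 36, 36]
Append remaining from right: [36]. Merged: [3, 4, 5, 8, 10, 19, 20, 31, 36, 36, 36]

Final merged array: [3, 4, 5, 8, 10, 19, 20, 31, 36, 36, 36]
Total comparisons: 10

The merged array is [3, 4, 5, 8, 10, 19, 20, 31, 36, 36, 36], requiring 10 comparisons. The merge step runs in O(n) time where n is the total number of elements.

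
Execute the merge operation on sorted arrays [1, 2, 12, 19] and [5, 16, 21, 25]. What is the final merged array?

Merging process:

Compare 1 vs 5: take 1 from left. Merged: [1]
Compare 2 vs 5: take 2 from left. Merged: [1, 2]
Compare 12 vs 5: take 5 from right. Merged: [1, 2, 5]
Compare 12 vs 16: take 12 from left. Merged: [1, 2, 5, 12]
Compare 19 vs 16: take 16 from right. Merged: [1, 2, 5, 12, 16]
Compare 19 vs 21: take 19 from left. Merged: [1, 2, 5, 12, 16, 19]
Append remaining from right: [21, 25]. Merged: [1, 2, 5, 12, 16, 19, 21, 25]

Final merged array: [1, 2, 5, 12, 16, 19, 21, 25]
Total comparisons: 6

The merged array is [1, 2, 5, 12, 16, 19, 21, 25], requiring 6 comparisons. The merge step runs in O(n) time where n is the total number of elements.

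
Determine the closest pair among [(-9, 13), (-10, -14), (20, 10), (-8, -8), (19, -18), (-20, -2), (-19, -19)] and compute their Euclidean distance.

Computing all pairwise distances among 7 points:

d((-9, 13), (-10, -14)) = 27.0185
d((-9, 13), (20, 10)) = 29.1548
d((-9, 13), (-8, -8)) = 21.0238
d((-9, 13), (19, -18)) = 41.7732
d((-9, 13), (-20, -2)) = 18.6011
d((-9, 13), (-19, -19)) = 33.5261
d((-10, -14), (20, 10)) = 38.4187
d((-10, -14), (-8, -8)) = 6.3246 <-- minimum
d((-10, -14), (19, -18)) = 29.2746
d((-10, -14), (-20, -2)) = 15.6205
d((-10, -14), (-19, -19)) = 10.2956
d((20, 10), (-8, -8)) = 33.2866
d((20, 10), (19, -18)) = 28.0179
d((20, 10), (-20, -2)) = 41.7612
d((20, 10), (-19, -19)) = 48.6004
d((-8, -8), (19, -18)) = 28.7924
d((-8, -8), (-20, -2)) = 13.4164
d((-8, -8), (-19, -19)) = 15.5563
d((19, -18), (-20, -2)) = 42.1545
d((19, -18), (-19, -19)) = 38.0132
d((-20, -2), (-19, -19)) = 17.0294

Closest pair: (-10, -14) and (-8, -8) with distance 6.3246

The closest pair is (-10, -14) and (-8, -8) with Euclidean distance 6.3246. For 7 points, brute-force pairwise comparison is shown above. For large n, the divide-and-conquer algorithm (sort by x, recurse on halves, check the dividing strip) achieves O(n log n).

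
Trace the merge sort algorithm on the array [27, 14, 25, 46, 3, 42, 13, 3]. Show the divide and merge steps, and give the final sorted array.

Merge sort trace:

Split: [27, 14, 25, 46, 3, 42, 13, 3] -> [27, 14, 25, 46] and [3, 42, 13, 3]
  Split: [27, 14, 25, 46] -> [27, 14] and [25, 46]
    Split: [27, 14] -> [27] and [14]
    Merge: [27] + [14] -> [14, 27]
    Split: [25, 46] -> [25] and [46]
    Merge: [25] + [46] -> [25, 46]
  Merge: [14, 27] + [25, 46] -> [14, 25, 27, 46]
  Split: [3, 42, 13, 3] -> [3, 42] and [13, 3]
    Split: [3, 42] -> [3] and [42]
    Merge: [3] + [42] -> [3, 42]
    Split: [13, 3] -> [13] and [3]
    Merge: [13] + [3] -> [3, 13]
  Merge: [3, 42] + [3, 13] -> [3, 3, 13, 42]
Merge: [14, 25, 27, 46] + [3, 3, 13, 42] -> [3, 3, 13, 14, 25, 27, 42, 46]

Final sorted array: [3, 3, 13, 14, 25, 27, 42, 46]

The merge sort proceeds by recursively splitting the array and merging sorted halves.
After all merges, the sorted array is [3, 3, 13, 14, 25, 27, 42, 46].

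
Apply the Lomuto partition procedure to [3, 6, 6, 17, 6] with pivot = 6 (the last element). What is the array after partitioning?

Lomuto partition with pivot = 6:

Initial array: [3, 6, 6, 17, 6]

arr[0]=3 <= 6: swap with position 0, array becomes [3, 6, 6, 17, 6]
arr[1]=6 <= 6: swap with position 1, array becomes [3, 6, 6, 17, 6]
arr[2]=6 <= 6: swap with position 2, array becomes [3, 6, 6, 17, 6]
arr[3]=17 > 6: no swap

Place pivot at position 3: [3, 6, 6, 6, 17]
Pivot position: 3

After partitioning with pivot 6, the array becomes [3, 6, 6, 6, 17]. The pivot is placed at index 3. All elements to the left of the pivot are <= 6, and all elements to the right are > 6.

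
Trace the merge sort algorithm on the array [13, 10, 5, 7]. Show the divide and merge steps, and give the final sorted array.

Merge sort trace:

Split: [13, 10, 5, 7] -> [13, 10] and [5, 7]
  Split: [13, 10] -> [13] and [10]
  Merge: [13] + [10] -> [10, 13]
  Split: [5, 7] -> [5] and [7]
  Merge: [5] + [7] -> [5, 7]
Merge: [10, 13] + [5, 7] -> [5, 7, 10, 13]

Final sorted array: [5, 7, 10, 13]

The merge sort proceeds by recursively splitting the array and merging sorted halves.
After all merges, the sorted array is [5, 7, 10, 13].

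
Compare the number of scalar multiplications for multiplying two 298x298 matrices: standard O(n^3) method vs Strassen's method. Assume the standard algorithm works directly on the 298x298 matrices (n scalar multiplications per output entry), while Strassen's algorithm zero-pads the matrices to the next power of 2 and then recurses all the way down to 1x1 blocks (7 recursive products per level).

Matrix multiplication for 298x298 matrices:

Strassen's algorithm requires power-of-2 dimensions. Pad 298x298 to 512x512 (next power of 2).

Standard algorithm: 298^3 = 26463592 multiplications
Strassen's algorithm: 7^(log2(512)) = 7^9 = 40353607 multiplications
Difference: 26463592 - 40353607 = -13890015 (Strassen uses MORE here due to padding overhead — for small or just-over-power-of-2 n, padding can outweigh the per-level savings)

Standard: 26463592 multiplications (298^3). Strassen: 40353607 multiplications (7^9, after padding to 512x512). Strassen reduces 8 recursive multiplications to 7 at each level.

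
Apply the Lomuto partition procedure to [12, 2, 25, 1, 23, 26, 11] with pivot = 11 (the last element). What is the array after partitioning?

Lomuto partition with pivot = 11:

Initial array: [12, 2, 25, 1, 23, 26, 11]

arr[0]=12 > 11: no swap
arr[1]=2 <= 11: swap with position 0, array becomes [2, 12, 25, 1, 23, 26, 11]
arr[2]=25 > 11: no swap
arr[3]=1 <= 11: swap with position 1, array becomes [2, 1, 25, 12, 23, 26, 11]
arr[4]=23 > 11: no swap
arr[5]=26 > 11: no swap

Place pivot at position 2: [2, 1, 11, 12, 23, 26, 25]
Pivot position: 2

After partitioning with pivot 11, the array becomes [2, 1, 11, 12, 23, 26, 25]. The pivot is placed at index 2. All elements to the left of the pivot are <= 11, and all elements to the right are > 11.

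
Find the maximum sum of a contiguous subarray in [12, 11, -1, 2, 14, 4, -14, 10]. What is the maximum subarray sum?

Using Kadane's algorithm on [12, 11, -1, 2, 14, 4, -14, 10]:

Scanning through the array:
Position 1 (value 11): max_ending_here = 23, max_so_far = 23
Position 2 (value -1): max_ending_here = 22, max_so_far = 23
Position 3 (value 2): max_ending_here = 24, max_so_far = 24
Position 4 (value 14): max_ending_here = 38, max_so_far = 38
Position 5 (value 4): max_ending_here = 42, max_so_far = 42
Position 6 (value -14): max_ending_here = 28, max_so_far = 42
Position 7 (value 10): max_ending_here = 38, max_so_far = 42

Maximum subarray: [12, 11, -1, 2, 14, 4]
Maximum sum: 42

The maximum subarray is [12, 11, -1, 2, 14, 4] with sum 42. This subarray runs from index 0 to index 5.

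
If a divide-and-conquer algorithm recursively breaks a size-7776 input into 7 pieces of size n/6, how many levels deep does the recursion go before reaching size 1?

For divide and conquer with division factor 6:

Problem sizes at each level:
Level 0: 7776
Level 1: 1296
Level 2: 216
Level 3: 36
Level 4: 6
Level 5: 1

The root is level 0 and the size-1 base case is level 5 (the tree spans levels 0 through 5, i.e. 6 levels counting the root), so the depth is the number of divisions: log_6(7776) = 5

The recursion tree depth is log_6(7776) = 5. At each level, the problem size is divided by 6, so it takes 5 divisions to reduce to a base case of size 1. The algorithm makes 7 recursive calls at each level.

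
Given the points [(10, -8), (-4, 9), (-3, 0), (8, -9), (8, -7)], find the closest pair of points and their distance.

Computing all pairwise distances among 5 points:

d((10, -8), (-4, 9)) = 22.0227
d((10, -8), (-3, 0)) = 15.2643
d((10, -8), (8, -9)) = 2.2361
d((10, -8), (8, -7)) = 2.2361
d((-4, 9), (-3, 0)) = 9.0554
d((-4, 9), (8, -9)) = 21.6333
d((-4, 9), (8, -7)) = 20.0
d((-3, 0), (8, -9)) = 14.2127
d((-3, 0), (8, -7)) = 13.0384
d((8, -9), (8, -7)) = 2.0 <-- minimum

Closest pair: (8, -9) and (8, -7) with distance 2.0

The closest pair is (8, -9) and (8, -7) with Euclidean distance 2.0. For 5 points, brute-force pairwise comparison is shown above. For large n, the divide-and-conquer algorithm (sort by x, recurse on halves, check the dividing strip) achieves O(n log n).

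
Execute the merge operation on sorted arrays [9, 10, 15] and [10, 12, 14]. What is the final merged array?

Merging process:

Compare 9 vs 10: take 9 from left. Merged: [9]
Compare 10 vs 10: take 10 from left. Merged: [9, 10]
Compare 15 vs 10: take 10 from right. Merged: [9, 10, 10]
Compare 15 vs 12: take 12 from right. Merged: [9, 10, 10, 12]
Compare 15 vs 14: take 14 from right. Merged: [9, 10, 10, 12, 14]
Append remaining from left: [15]. Merged: [9, 10, 10, 12, 14, 15]

Final merged array: [9, 10, 10, 12, 14, 15]
Total comparisons: 5

The merged array is [9, 10, 10, 12, 14, 15], requiring 5 comparisons. The merge step runs in O(n) time where n is the total number of elements.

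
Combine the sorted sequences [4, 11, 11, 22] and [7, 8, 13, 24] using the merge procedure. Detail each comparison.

Merging process:

Compare 4 vs 7: take 4 from left. Merged: [4]
Compare 11 vs 7: take 7 from right. Merged: [4, 7]
Compare 11 vs 8: take 8 from right. Merged: [4, 7, 8]
Compare 11 vs 13: take 11 from left. Merged: [4, 7, 8, 11]
Compare 11 vs 13: take 11 from left. Merged: [4, 7, 8, 11, 11]
Compare 22 vs 13: take 13 from right. Merged: [4, 7, 8, 11, 11, 13]
Compare 22 vs 24: take 22 from left. Merged: [4, 7, 8, 11, 11, 13, 22]
Append remaining from right: [24]. Merged: [4, 7, 8, 11, 11, 13, 22, 24]

Final merged array: [4, 7, 8, 11, 11, 13, 22, 24]
Total comparisons: 7

The merged array is [4, 7, 8, 11, 11, 13, 22, 24], requiring 7 comparisons. The merge step runs in O(n) time where n is the total number of elements.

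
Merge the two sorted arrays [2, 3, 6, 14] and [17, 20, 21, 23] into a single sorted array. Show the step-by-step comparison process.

Merging process:

Compare 2 vs 17: take 2 from left. Merged: [2]
Compare 3 vs 17: take 3 from left. Merged: [2, 3]
Compare 6 vs 17: take 6 from left. Merged: [2, 3, 6]
Compare 14 vs 17: take 14 from left. Merged: [2, 3, 6, 14]
Append remaining from right: [17, 20, 21, 23]. Merged: [2, 3, 6, 14, 17, 20, 21, 23]

Final merged array: [2, 3, 6, 14, 17, 20, 21, 23]
Total comparisons: 4

The merged array is [2, 3, 6, 14, 17, 20, 21, 23], requiring 4 comparisons. The merge step runs in O(n) time where n is the total number of elements.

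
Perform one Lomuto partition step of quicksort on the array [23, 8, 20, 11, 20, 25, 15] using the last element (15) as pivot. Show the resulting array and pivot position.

Lomuto partition with pivot = 15:

Initial array: [23, 8, 20, 11, 20, 25, 15]

arr[0]=23 > 15: no swap
arr[1]=8 <= 15: swap with position 0, array becomes [8, 23, 20, 11, 20, 25, 15]
arr[2]=20 > 15: no swap
arr[3]=11 <= 15: swap with position 1, array becomes [8, 11, 20, 23, 20, 25, 15]
arr[4]=20 > 15: no swap
arr[5]=25 > 15: no swap

Place pivot at position 2: [8, 11, 15, 23, 20, 25, 20]
Pivot position: 2

After partitioning with pivot 15, the array becomes [8, 11, 15, 23, 20, 25, 20]. The pivot is placed at index 2. All elements to the left of the pivot are <= 15, and all elements to the right are > 15.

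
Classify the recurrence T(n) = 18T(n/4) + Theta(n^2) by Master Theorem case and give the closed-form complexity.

Master Theorem for T(n) = 18T(n/4) + O(n^2):

a = 18, b = 4, c = 2
log_b(a) = log_4(18) = 2.0850

Case 1: c = 2 < log_4(18) = 2.0850
T(n) = O(n^(log_4 18))

For T(n) = 18T(n/4) + O(n^2): log_4(18) = 2.0850. This is Case 1 of the Master Theorem (c < log_b(a), work dominated by leaves), giving O(n^(log_4 18)).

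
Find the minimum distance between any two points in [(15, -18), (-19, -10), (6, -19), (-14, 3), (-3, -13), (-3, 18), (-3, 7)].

Computing all pairwise distances among 7 points:

d((15, -18), (-19, -10)) = 34.9285
d((15, -18), (6, -19)) = 9.0554 <-- minimum
d((15, -18), (-14, 3)) = 35.805
d((15, -18), (-3, -13)) = 18.6815
d((15, -18), (-3, 18)) = 40.2492
d((15, -18), (-3, 7)) = 30.8058
d((-19, -10), (6, -19)) = 26.5707
d((-19, -10), (-14, 3)) = 13.9284
d((-19, -10), (-3, -13)) = 16.2788
d((-19, -10), (-3, 18)) = 32.249
d((-19, -10), (-3, 7)) = 23.3452
d((6, -19), (-14, 3)) = 29.7321
d((6, -19), (-3, -13)) = 10.8167
d((6, -19), (-3, 18)) = 38.0789
d((6, -19), (-3, 7)) = 27.5136
d((-14, 3), (-3, -13)) = 19.4165
d((-14, 3), (-3, 18)) = 18.6011
d((-14, 3), (-3, 7)) = 11.7047
d((-3, -13), (-3, 18)) = 31.0
d((-3, -13), (-3, 7)) = 20.0
d((-3, 18), (-3, 7)) = 11.0

Closest pair: (15, -18) and (6, -19) with distance 9.0554

The closest pair is (15, -18) and (6, -19) with Euclidean distance 9.0554. For 7 points, brute-force pairwise comparison is shown above. For large n, the divide-and-conquer algorithm (sort by x, recurse on halves, check the dividing strip) achieves O(n log n).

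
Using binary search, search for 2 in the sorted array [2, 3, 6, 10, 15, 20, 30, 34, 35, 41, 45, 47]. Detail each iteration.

Binary search for 2 in [2, 3, 6, 10, 15, 20, 30, 34, 35, 41, 45, 47]:

lo=0, hi=11, mid=5, arr[mid]=20 -> 20 > 2, search left half
lo=0, hi=4, mid=2, arr[mid]=6 -> 6 > 2, search left half
lo=0, hi=1, mid=0, arr[mid]=2 -> Found target at index 0!

Binary search finds 2 at index 0 after 3 comparisons. The search repeatedly halves the search space by comparing with the middle element.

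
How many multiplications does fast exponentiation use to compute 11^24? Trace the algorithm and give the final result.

Computing 11^24 by squaring (build up from 11^1; each line after the first costs one multiplication):

11^1 = 11
11^2 = (11^1)^2 = 11^2 = 121
11^3 = 11 * 11^2 = 11 * 121 = 1331
11^6 = (11^3)^2 = 1331^2 = 1771561
11^12 = (11^6)^2 = 1771561^2 = 3138428376721
11^24 = (11^12)^2 = 3138428376721^2 = 9849732675807611094711841

Result: 9849732675807611094711841
Multiplications needed: 5 (5 lines after 11^1)

11^24 = 9849732675807611094711841. Using exponentiation by squaring, this requires 5 multiplications. The key idea: if the exponent is even, square the half-power; if odd, multiply by the base once.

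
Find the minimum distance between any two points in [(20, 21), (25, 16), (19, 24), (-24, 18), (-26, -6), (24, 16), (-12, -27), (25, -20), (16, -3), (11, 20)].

Computing all pairwise distances among 10 points:

d((20, 21), (25, 16)) = 7.0711
d((20, 21), (19, 24)) = 3.1623
d((20, 21), (-24, 18)) = 44.1022
d((20, 21), (-26, -6)) = 53.3385
d((20, 21), (24, 16)) = 6.4031
d((20, 21), (-12, -27)) = 57.6888
d((20, 21), (25, -20)) = 41.3038
d((20, 21), (16, -3)) = 24.3311
d((20, 21), (11, 20)) = 9.0554
d((25, 16), (19, 24)) = 10.0
d((25, 16), (-24, 18)) = 49.0408
d((25, 16), (-26, -6)) = 55.5428
d((25, 16), (24, 16)) = 1.0 <-- minimum
d((25, 16), (-12, -27)) = 56.7274
d((25, 16), (25, -20)) = 36.0
d((25, 16), (16, -3)) = 21.0238
d((25, 16), (11, 20)) = 14.5602
d((19, 24), (-24, 18)) = 43.4166
d((19, 24), (-26, -6)) = 54.0833
d((19, 24), (24, 16)) = 9.434
d((19, 24), (-12, -27)) = 59.6825
d((19, 24), (25, -20)) = 44.4072
d((19, 24), (16, -3)) = 27.1662
d((19, 24), (11, 20)) = 8.9443
d((-24, 18), (-26, -6)) = 24.0832
d((-24, 18), (24, 16)) = 48.0416
d((-24, 18), (-12, -27)) = 46.5725
d((-24, 18), (25, -20)) = 62.0081
d((-24, 18), (16, -3)) = 45.1774
d((-24, 18), (11, 20)) = 35.0571
d((-26, -6), (24, 16)) = 54.626
d((-26, -6), (-12, -27)) = 25.2389
d((-26, -6), (25, -20)) = 52.8867
d((-26, -6), (16, -3)) = 42.107
d((-26, -6), (11, 20)) = 45.2217
d((24, 16), (-12, -27)) = 56.0803
d((24, 16), (25, -20)) = 36.0139
d((24, 16), (16, -3)) = 20.6155
d((24, 16), (11, 20)) = 13.6015
d((-12, -27), (25, -20)) = 37.6563
d((-12, -27), (16, -3)) = 36.8782
d((-12, -27), (11, 20)) = 52.3259
d((25, -20), (16, -3)) = 19.2354
d((25, -20), (11, 20)) = 42.3792
d((16, -3), (11, 20)) = 23.5372

Closest pair: (25, 16) and (24, 16) with distance 1.0

The closest pair is (25, 16) and (24, 16) with Euclidean distance 1.0. For 10 points, brute-force pairwise comparison is shown above. For large n, the divide-and-conquer algorithm (sort by x, recurse on halves, check the dividing strip) achieves O(n log n).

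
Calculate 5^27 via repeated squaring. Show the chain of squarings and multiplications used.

Computing 5^27 by squaring (build up from 5^1; each line after the first costs one multiplication):

5^1 = 5
5^2 = (5^1)^2 = 5^2 = 25
5^3 = 5 * 5^2 = 5 * 25 = 125
5^6 = (5^3)^2 = 125^2 = 15625
5^12 = (5^6)^2 = 15625^2 = 244140625
5^13 = 5 * 5^12 = 5 * 244140625 = 1220703125
5^26 = (5^13)^2 = 1220703125^2 = 1490116119384765625
5^27 = 5 * 5^26 = 5 * 1490116119384765625 = 7450580596923828125

Result: 7450580596923828125
Multiplications needed: 7 (7 lines after 5^1)

5^27 = 7450580596923828125. Using exponentiation by squaring, this requires 7 multiplications. The key idea: if the exponent is even, square the half-power; if odd, multiply by the base once.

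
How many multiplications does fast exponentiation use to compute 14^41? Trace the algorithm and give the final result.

Computing 14^41 by squaring (build up from 14^1; each line after the first costs one multiplication):

14^1 = 14
14^2 = (14^1)^2 = 14^2 = 196
14^4 = (14^2)^2 = 196^2 = 38416
14^5 = 14 * 14^4 = 14 * 38416 = 537824
14^10 = (14^5)^2 = 537824^2 = 289254654976
14^20 = (14^10)^2 = 289254654976^2 = 83668255425284801560576
14^40 = (14^20)^2 = 83668255425284801560576^2 = 7000376965910699630056503868178506524997451776
14^41 = 14 * 14^40 = 14 * 7000376965910699630056503868178506524997451776 = 98005277522749794820791054154499091349964324864

Result: 98005277522749794820791054154499091349964324864
Multiplications needed: 7 (7 lines after 14^1)

14^41 = 98005277522749794820791054154499091349964324864. Using exponentiation by squaring, this requires 7 multiplications. The key idea: if the exponent is even, square the half-power; if odd, multiply by the base once.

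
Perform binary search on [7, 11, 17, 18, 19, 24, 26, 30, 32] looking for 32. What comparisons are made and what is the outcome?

Binary search for 32 in [7, 11, 17, 18, 19, 24, 26, 30, 32]:

lo=0, hi=8, mid=4, arr[mid]=19 -> 19 < 32, search right half
lo=5, hi=8, mid=6, arr[mid]=26 -> 26 < 32, search right half
lo=7, hi=8, mid=7, arr[mid]=30 -> 30 < 32, search right half
lo=8, hi=8, mid=8, arr[mid]=32 -> Found target at index 8!

Binary search finds 32 at index 8 after 4 comparisons. The search repeatedly halves the search space by comparing with the middle element.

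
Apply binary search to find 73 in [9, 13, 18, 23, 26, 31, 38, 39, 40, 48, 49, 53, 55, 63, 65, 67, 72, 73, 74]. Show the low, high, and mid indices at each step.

Binary search for 73 in [9, 13, 18, 23, 26, 31, 38, 39, 40, 48, 49, 53, 55, 63, 65, 67, 72, 73, 74]:

lo=0, hi=18, mid=9, arr[mid]=48 -> 48 < 73, search right half
lo=10, hi=18, mid=14, arr[mid]=65 -> 65 < 73, search right half
lo=15, hi=18, mid=16, arr[mid]=72 -> 72 < 73, search right half
lo=17, hi=18, mid=17, arr[mid]=73 -> Found target at index 17!

Binary search finds 73 at index 17 after 4 comparisons. The search repeatedly halves the search space by comparing with the middle element.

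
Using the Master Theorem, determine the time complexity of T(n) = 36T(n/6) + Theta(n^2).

Master Theorem for T(n) = 36T(n/6) + O(n^2):

a = 36, b = 6, c = 2
log_b(a) = log_6(36) = 2.0000

Case 2: c = 2 = log_6(36) = 2.0000
T(n) = O(n^2 log n) = O(n^2 log n)

For T(n) = 36T(n/6) + O(n^2): log_6(36) = 2.0000. This is Case 2 of the Master Theorem (c = log_b(a), equal work at all levels), giving O(n^2 log n).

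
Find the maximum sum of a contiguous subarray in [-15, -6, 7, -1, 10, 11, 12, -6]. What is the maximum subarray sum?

Using Kadane's algorithm on [-15, -6, 7, -1, 10, 11, 12, -6]:

Scanning through the array:
Position 1 (value -6): max_ending_here = -6, max_so_far = -6
Position 2 (value 7): max_ending_here = 7, max_so_far = 7
Position 3 (value -1): max_ending_here = 6, max_so_far = 7
Position 4 (value 10): max_ending_here = 16, max_so_far = 16
Position 5 (value 11): max_ending_here = 27, max_so_far = 27
Position 6 (value 12): max_ending_here = 39, max_so_far = 39
Position 7 (value -6): max_ending_here = 33, max_so_far = 39

Maximum subarray: [7, -1, 10, 11, 12]
Maximum sum: 39

The maximum subarray is [7, -1, 10, 11, 12] with sum 39. This subarray runs from index 2 to index 6.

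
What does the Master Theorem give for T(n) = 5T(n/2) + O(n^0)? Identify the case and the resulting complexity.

Master Theorem for T(n) = 5T(n/2) + O(n^0):

a = 5, b = 2, c = 0
log_b(a) = log_2(5) = 2.3219

Case 1: c = 0 < log_2(5) = 2.3219
T(n) = O(n^(log_2 5))

For T(n) = 5T(n/2) + O(n^0): log_2(5) = 2.3219. This is Case 1 of the Master Theorem (c < log_b(a), work dominated by leaves), giving O(n^(log_2 5)).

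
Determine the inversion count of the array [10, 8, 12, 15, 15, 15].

Finding inversions in [10, 8, 12, 15, 15, 15]:

(0, 1): arr[0]=10 > arr[1]=8

Total inversions: 1

The array has 1 inversion(s): (0,1). Each pair (i,j) satisfies i < j and arr[i] > arr[j].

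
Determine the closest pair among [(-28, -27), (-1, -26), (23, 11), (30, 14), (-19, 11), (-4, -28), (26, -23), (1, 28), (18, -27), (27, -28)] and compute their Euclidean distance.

Computing all pairwise distances among 10 points:

d((-28, -27), (-1, -26)) = 27.0185
d((-28, -27), (23, 11)) = 63.6003
d((-28, -27), (30, 14)) = 71.0282
d((-28, -27), (-19, 11)) = 39.0512
d((-28, -27), (-4, -28)) = 24.0208
d((-28, -27), (26, -23)) = 54.1479
d((-28, -27), (1, 28)) = 62.1772
d((-28, -27), (18, -27)) = 46.0
d((-28, -27), (27, -28)) = 55.0091
d((-1, -26), (23, 11)) = 44.1022
d((-1, -26), (30, 14)) = 50.6063
d((-1, -26), (-19, 11)) = 41.1461
d((-1, -26), (-4, -28)) = 3.6056 <-- minimum
d((-1, -26), (26, -23)) = 27.1662
d((-1, -26), (1, 28)) = 54.037
d((-1, -26), (18, -27)) = 19.0263
d((-1, -26), (27, -28)) = 28.0713
d((23, 11), (30, 14)) = 7.6158
d((23, 11), (-19, 11)) = 42.0
d((23, 11), (-4, -28)) = 47.4342
d((23, 11), (26, -23)) = 34.1321
d((23, 11), (1, 28)) = 27.8029
d((23, 11), (18, -27)) = 38.3275
d((23, 11), (27, -28)) = 39.2046
d((30, 14), (-19, 11)) = 49.0918
d((30, 14), (-4, -28)) = 54.037
d((30, 14), (26, -23)) = 37.2156
d((30, 14), (1, 28)) = 32.2025
d((30, 14), (18, -27)) = 42.72
d((30, 14), (27, -28)) = 42.107
d((-19, 11), (-4, -28)) = 41.7852
d((-19, 11), (26, -23)) = 56.4004
d((-19, 11), (1, 28)) = 26.2488
d((-19, 11), (18, -27)) = 53.0377
d((-19, 11), (27, -28)) = 60.3075
d((-4, -28), (26, -23)) = 30.4138
d((-4, -28), (1, 28)) = 56.2228
d((-4, -28), (18, -27)) = 22.0227
d((-4, -28), (27, -28)) = 31.0
d((26, -23), (1, 28)) = 56.7979
d((26, -23), (18, -27)) = 8.9443
d((26, -23), (27, -28)) = 5.099
d((1, 28), (18, -27)) = 57.5674
d((1, 28), (27, -28)) = 61.7414
d((18, -27), (27, -28)) = 9.0554

Closest pair: (-1, -26) and (-4, -28) with distance 3.6056

The closest pair is (-1, -26) and (-4, -28) with Euclidean distance 3.6056. For 10 points, brute-force pairwise comparison is shown above. For large n, the divide-and-conquer algorithm (sort by x, recurse on halves, check the dividing strip) achieves O(n log n).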